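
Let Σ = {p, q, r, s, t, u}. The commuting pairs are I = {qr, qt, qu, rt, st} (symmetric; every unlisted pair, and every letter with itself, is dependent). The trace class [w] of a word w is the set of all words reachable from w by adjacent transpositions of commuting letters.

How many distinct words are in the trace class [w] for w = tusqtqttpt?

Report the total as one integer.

piece 0:t — minimal
piece 1:u rests on {0:t}
piece 2:s rests on {1:u}
piece 3:q rests on {2:s}
piece 4:t rests on {1:u}
piece 5:q rests on {3:q}
piece 6:t rests on {4:t}
piece 7:t rests on {6:t}
piece 8:p rests on {5:q, 7:t}
piece 9:t rests on {8:p}
minimal pieces: {0:t}
ways to finish when only these pieces remain (= sum over removing one remaining piece with nothing left below it):
  1 left: {9}→1
  2 left: {8,9}→1
  3 left: {5,8,9}→1  {7,8,9}→1
  4 left: {3,5,8,9}→1  {5,7,8,9}→2  {6,7,8,9}→1
  5 left: {2,3,5,8,9}→1  {3,5,7,8,9}→3  {4,6,7,8,9}→1  {5,6,7,8,9}→3
  6 left: {2,3,5,7,8,9}→4  {3,5,6,7,8,9}→6  {4,5,6,7,8,9}→4
  7 left: {2,3,5,6,7,8,9}→10  {3,4,5,6,7,8,9}→10
  8 left: {2,3,4,5,6,7,8,9}→20
  placing 0:t first → 20 extensions

20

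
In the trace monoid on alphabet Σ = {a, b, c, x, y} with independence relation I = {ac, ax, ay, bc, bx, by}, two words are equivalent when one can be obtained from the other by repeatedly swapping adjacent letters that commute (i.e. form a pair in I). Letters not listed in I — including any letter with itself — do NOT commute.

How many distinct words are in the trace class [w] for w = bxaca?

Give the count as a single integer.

10

drop 0:b onto floor
drop 1:x onto floor
drop 2:a onto {0:b}
drop 3:c onto {1:x}
drop 4:a onto {2:a}
ground layer = {0:b, 1:x}
drop-orders for the pieces not yet dropped (sum over which currently-grounded one goes next):
  1 to go: {3} 1  {4} 1
  2 to go: {1,3} 1  {2,4} 1  {3,4} 2
  3 to go: {0,2,4} 1  {1,3,4} 3  {2,3,4} 3
  if 0:b drops first: 6 orders
  if 1:x drops first: 4 orders
heap linearizations: 10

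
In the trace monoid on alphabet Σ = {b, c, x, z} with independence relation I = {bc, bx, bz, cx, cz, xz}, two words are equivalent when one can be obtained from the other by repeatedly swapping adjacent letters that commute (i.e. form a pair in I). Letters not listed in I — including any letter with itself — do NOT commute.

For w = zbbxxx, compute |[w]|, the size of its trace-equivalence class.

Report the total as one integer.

drop 0:z onto floor
drop 1:b onto floor
drop 2:b onto {1:b}
drop 3:x onto floor
drop 4:x onto {3:x}
drop 5:x onto {4:x}
ground layer = {0:z, 1:b, 3:x}
drop-orders for the pieces not yet dropped (sum over which currently-grounded one goes next):
  1 to go: {0} 1  {2} 1  {5} 1
  2 to go: {0,2} 2  {0,5} 2  {1,2} 1  {2,5} 2  {4,5} 1
  3 to go: {0,1,2} 3  {0,2,5} 6  {0,4,5} 3  {1,2,5} 3  {2,4,5} 3  {3,4,5} 1
  4 to go: {0,1,2,5} 12  {0,2,4,5} 12  {0,3,4,5} 4  {1,2,4,5} 6  {2,3,4,5} 4
  if 0:z drops first: 10 orders
  if 1:b drops first: 20 orders
  if 3:x drops first: 30 orders
heap linearizations: 60

60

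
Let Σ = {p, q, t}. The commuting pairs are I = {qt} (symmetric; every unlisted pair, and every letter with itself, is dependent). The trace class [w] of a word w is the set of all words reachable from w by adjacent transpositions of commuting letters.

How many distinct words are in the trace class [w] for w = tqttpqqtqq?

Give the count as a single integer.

0(t) covers ∅
1(q) covers ∅
2(t) covers 0:t
3(t) covers 2:t
4(p) covers 1:q, 3:t
5(q) covers 4:p
6(q) covers 5:q
7(t) covers 4:p
8(q) covers 6:q
9(q) covers 8:q
floor of heap: 0:t, 1:q
completions by unplaced set U, small U first (add the entries for U minus each lowest piece of U):
  |U|=1: {7}:1  {9}:1
  |U|=2: {7,9}:2  {8,9}:1
  |U|=3: {6,8,9}:1  {7,8,9}:3
  |U|=4: {5,6,8,9}:1  {6,7,8,9}:4
  |U|=5: {5,6,7,8,9}:5
  |U|=6: {4,5,6,7,8,9}:5
  |U|=7: {1,4,5,6,7,8,9}:5  {3,4,5,6,7,8,9}:5
  |U|=8: {1,3,4,5,6,7,8,9}:10  {2,3,4,5,6,7,8,9}:5
  start at 0(t): 15
  start at 1(q): 5
sum over floor = 20

20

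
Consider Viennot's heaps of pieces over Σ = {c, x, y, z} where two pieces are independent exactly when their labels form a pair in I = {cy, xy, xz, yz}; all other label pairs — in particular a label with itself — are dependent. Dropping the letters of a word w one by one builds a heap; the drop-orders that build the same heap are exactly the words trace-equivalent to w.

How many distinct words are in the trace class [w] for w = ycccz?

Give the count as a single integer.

5

#0=y has no predecessor
#1=c has no predecessor
#2=c depends on [1:c]
#3=c depends on [2:c]
#4=z depends on [3:c]
sources: [0:y, 1:c]
N(rest) = Σ N(rest − s) over sources s of rest; N(one piece) = 1:
  size 1 → [0]=1  [4]=1
  size 2 → [0,4]=2  [3,4]=1
  size 3 → [0,3,4]=3  [2,3,4]=1
  first=0(y) contributes 1
  first=1(c) contributes 4
|[w]| = 5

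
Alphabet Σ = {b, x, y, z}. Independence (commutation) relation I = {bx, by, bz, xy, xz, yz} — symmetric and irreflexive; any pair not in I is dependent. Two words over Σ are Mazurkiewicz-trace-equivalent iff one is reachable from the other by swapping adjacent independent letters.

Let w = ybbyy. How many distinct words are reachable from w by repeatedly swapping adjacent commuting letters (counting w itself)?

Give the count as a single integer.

piece 0:y — minimal
piece 1:b — minimal
piece 2:b rests on {1:b}
piece 3:y rests on {0:y}
piece 4:y rests on {3:y}
minimal pieces: {0:y, 1:b}
ways to finish when only these pieces remain (= sum over removing one remaining piece with nothing left below it):
  1 left: {2}→1  {4}→1
  2 left: {1,2}→1  {2,4}→2  {3,4}→1
  3 left: {0,3,4}→1  {1,2,4}→3  {2,3,4}→3
  placing 0:y first → 6 extensions
  placing 1:b first → 4 extensions
total linear extensions = 10

10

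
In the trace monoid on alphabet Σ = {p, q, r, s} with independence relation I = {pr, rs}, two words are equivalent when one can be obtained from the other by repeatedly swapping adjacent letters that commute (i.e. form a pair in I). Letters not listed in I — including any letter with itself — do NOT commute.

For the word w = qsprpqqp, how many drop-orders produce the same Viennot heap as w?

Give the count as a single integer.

#0=q has no predecessor
#1=s depends on [0:q]
#2=p depends on [1:s]
#3=r depends on [0:q]
#4=p depends on [2:p]
#5=q depends on [3:r, 4:p]
#6=q depends on [5:q]
#7=p depends on [6:q]
sources: [0:q]
N(rest) = Σ N(rest − s) over sources s of rest; N(one piece) = 1:
  size 1 → [7]=1
  size 2 → [6,7]=1
  size 3 → [5,6,7]=1
  size 4 → [3,5,6,7]=1  [4,5,6,7]=1
  size 5 → [2,4,5,6,7]=1  [3,4,5,6,7]=2
  size 6 → [1,2,4,5,6,7]=1  [2,3,4,5,6,7]=3
  first=0(q) contributes 4

4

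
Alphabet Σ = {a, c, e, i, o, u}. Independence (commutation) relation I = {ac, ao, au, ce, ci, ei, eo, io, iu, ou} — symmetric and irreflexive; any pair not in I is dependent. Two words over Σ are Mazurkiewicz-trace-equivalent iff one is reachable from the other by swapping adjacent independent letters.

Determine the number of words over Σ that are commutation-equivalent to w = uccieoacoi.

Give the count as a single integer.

308

#0=u has no predecessor
#1=c depends on [0:u]
#2=c depends on [1:c]
#3=i has no predecessor
#4=e depends on [0:u]
#5=o depends on [2:c]
#6=a depends on [3:i, 4:e]
#7=c depends on [5:o]
#8=o depends on [7:c]
#9=i depends on [6:a]
sources: [0:u, 3:i]
N(rest) = Σ N(rest − s) over sources s of rest; N(one piece) = 1:
  size 1 → [8]=1  [9]=1
  size 2 → [6,9]=1  [7,8]=1  [8,9]=2
  size 3 → [3,6,9]=1  [4,6,9]=1  [5,7,8]=1  [6,8,9]=3  [7,8,9]=3
  size 4 → [2,5,7,8]=1  [3,4,6,9]=2  [3,6,8,9]=4  [4,6,8,9]=4  [5,7,8,9]=4  [6,7,8,9]=6
  size 5 → [1,2,5,7,8]=1  [2,5,7,8,9]=5  [3,4,6,8,9]=10  [3,6,7,8,9]=10  [4,6,7,8,9]=10  [5,6,7,8,9]=10
  size 6 → [1,2,5,7,8,9]=6  [2,5,6,7,8,9]=15  [3,4,6,7,8,9]=30  [3,5,6,7,8,9]=20  [4,5,6,7,8,9]=20
  size 7 → [1,2,5,6,7,8,9]=21  [2,3,5,6,7,8,9]=35  [2,4,5,6,7,8,9]=35  [3,4,5,6,7,8,9]=70
  size 8 → [1,2,3,5,6,7,8,9]=56  [1,2,4,5,6,7,8,9]=56  [2,3,4,5,6,7,8,9]=140
  first=0(u) contributes 252
  first=3(i) contributes 56
|[w]| = 308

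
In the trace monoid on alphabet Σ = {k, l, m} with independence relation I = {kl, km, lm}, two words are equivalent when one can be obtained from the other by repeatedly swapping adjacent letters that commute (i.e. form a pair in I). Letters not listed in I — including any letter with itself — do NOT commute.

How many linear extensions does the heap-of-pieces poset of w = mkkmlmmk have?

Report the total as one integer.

280

#0=m has no predecessor
#1=k has no predecessor
#2=k depends on [1:k]
#3=m depends on [0:m]
#4=l has no predecessor
#5=m depends on [3:m]
#6=m depends on [5:m]
#7=k depends on [2:k]
sources: [0:m, 1:k, 4:l]
N(rest) = Σ N(rest − s) over sources s of rest; N(one piece) = 1:
  size 1 → [4]=1  [6]=1  [7]=1
  size 2 → [2,7]=1  [4,6]=2  [4,7]=2  [5,6]=1  [6,7]=2
  size 3 → [1,2,7]=1  [2,4,7]=3  [2,6,7]=3  [3,5,6]=1  [4,5,6]=3  [4,6,7]=6  [5,6,7]=3
  size 4 → [0,3,5,6]=1  [1,2,4,7]=4  [1,2,6,7]=4  [2,4,6,7]=12  [2,5,6,7]=6  [3,4,5,6]=4  [3,5,6,7]=4  [4,5,6,7]=12
  size 5 → [0,3,4,5,6]=5  [0,3,5,6,7]=5  [1,2,4,6,7]=20  [1,2,5,6,7]=10  [2,3,5,6,7]=10  [2,4,5,6,7]=30  [3,4,5,6,7]=20
  size 6 → [0,2,3,5,6,7]=15  [0,3,4,5,6,7]=30  [1,2,3,5,6,7]=20  [1,2,4,5,6,7]=60  [2,3,4,5,6,7]=60
  first=0(m) contributes 140
  first=1(k) contributes 105
  first=4(l) contributes 35
|[w]| = 280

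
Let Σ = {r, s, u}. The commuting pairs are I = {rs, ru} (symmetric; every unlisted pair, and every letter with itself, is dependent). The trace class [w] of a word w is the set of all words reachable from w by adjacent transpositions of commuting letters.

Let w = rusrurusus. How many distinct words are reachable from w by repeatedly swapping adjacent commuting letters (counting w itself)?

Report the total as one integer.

#0=r has no predecessor
#1=u has no predecessor
#2=s depends on [1:u]
#3=r depends on [0:r]
#4=u depends on [2:s]
#5=r depends on [3:r]
#6=u depends on [4:u]
#7=s depends on [6:u]
#8=u depends on [7:s]
#9=s depends on [8:u]
sources: [0:r, 1:u]
N(rest) = Σ N(rest − s) over sources s of rest; N(one piece) = 1:
  size 1 → [5]=1  [9]=1
  size 2 → [3,5]=1  [5,9]=2  [8,9]=1
  size 3 → [0,3,5]=1  [3,5,9]=3  [5,8,9]=3  [7,8,9]=1
  size 4 → [0,3,5,9]=4  [3,5,8,9]=6  [5,7,8,9]=4  [6,7,8,9]=1
  size 5 → [0,3,5,8,9]=10  [3,5,7,8,9]=10  [4,6,7,8,9]=1  [5,6,7,8,9]=5
  size 6 → [0,3,5,7,8,9]=20  [2,4,6,7,8,9]=1  [3,5,6,7,8,9]=15  [4,5,6,7,8,9]=6
  size 7 → [0,3,5,6,7,8,9]=35  [1,2,4,6,7,8,9]=1  [2,4,5,6,7,8,9]=7  [3,4,5,6,7,8,9]=21
  size 8 → [0,3,4,5,6,7,8,9]=56  [1,2,4,5,6,7,8,9]=8  [2,3,4,5,6,7,8,9]=28
  first=0(r) contributes 36
  first=1(u) contributes 84
|[w]| = 120

120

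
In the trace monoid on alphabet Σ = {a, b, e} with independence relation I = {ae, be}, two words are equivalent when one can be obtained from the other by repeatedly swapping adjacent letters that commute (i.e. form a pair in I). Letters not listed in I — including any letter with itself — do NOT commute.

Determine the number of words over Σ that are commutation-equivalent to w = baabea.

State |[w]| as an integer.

drop 0:b onto floor
drop 1:a onto {0:b}
drop 2:a onto {1:a}
drop 3:b onto {2:a}
drop 4:e onto floor
drop 5:a onto {3:b}
ground layer = {0:b, 4:e}
drop-orders for the pieces not yet dropped (sum over which currently-grounded one goes next):
  1 to go: {4} 1  {5} 1
  2 to go: {3,5} 1  {4,5} 2
  3 to go: {2,3,5} 1  {3,4,5} 3
  4 to go: {1,2,3,5} 1  {2,3,4,5} 4
  if 0:b drops first: 5 orders
  if 4:e drops first: 1 orders
heap linearizations: 6

6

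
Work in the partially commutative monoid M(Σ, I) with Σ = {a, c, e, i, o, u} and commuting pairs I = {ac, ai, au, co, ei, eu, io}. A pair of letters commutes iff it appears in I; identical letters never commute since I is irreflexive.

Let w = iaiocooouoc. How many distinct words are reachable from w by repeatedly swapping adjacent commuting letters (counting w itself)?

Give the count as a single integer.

112

piece 0:i — minimal
piece 1:a — minimal
piece 2:i rests on {0:i}
piece 3:o rests on {1:a}
piece 4:c rests on {2:i}
piece 5:o rests on {3:o}
piece 6:o rests on {5:o}
piece 7:o rests on {6:o}
piece 8:u rests on {4:c, 7:o}
piece 9:o rests on {8:u}
piece 10:c rests on {8:u}
minimal pieces: {0:i, 1:a}
ways to finish when only these pieces remain (= sum over removing one remaining piece with nothing left below it):
  1 left: {9}→1  {10}→1
  2 left: {9,10}→2
  3 left: {8,9,10}→2
  4 left: {4,8,9,10}→2  {7,8,9,10}→2
  5 left: {2,4,8,9,10}→2  {4,7,8,9,10}→4  {6,7,8,9,10}→2
  6 left: {0,2,4,8,9,10}→2  {2,4,7,8,9,10}→6  {4,6,7,8,9,10}→6  {5,6,7,8,9,10}→2
  7 left: {0,2,4,7,8,9,10}→8  {2,4,6,7,8,9,10}→12  {3,5,6,7,8,9,10}→2  {4,5,6,7,8,9,10}→8
  8 left: {0,2,4,6,7,8,9,10}→20  {1,3,5,6,7,8,9,10}→2  {2,4,5,6,7,8,9,10}→20  {3,4,5,6,7,8,9,10}→10
  9 left: {0,2,4,5,6,7,8,9,10}→40  {1,3,4,5,6,7,8,9,10}→12  {2,3,4,5,6,7,8,9,10}→30
  placing 0:i first → 42 extensions
  placing 1:a first → 70 extensions
total linear extensions = 112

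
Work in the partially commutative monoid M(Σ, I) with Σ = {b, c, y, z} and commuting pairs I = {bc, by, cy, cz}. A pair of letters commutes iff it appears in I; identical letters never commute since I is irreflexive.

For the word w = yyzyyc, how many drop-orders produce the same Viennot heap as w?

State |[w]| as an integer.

6

0(y) covers ∅
1(y) covers 0:y
2(z) covers 1:y
3(y) covers 2:z
4(y) covers 3:y
5(c) covers ∅
floor of heap: 0:y, 5:c
completions by unplaced set U, small U first (add the entries for U minus each lowest piece of U):
  |U|=1: {4}:1  {5}:1
  |U|=2: {3,4}:1  {4,5}:2
  |U|=3: {2,3,4}:1  {3,4,5}:3
  |U|=4: {1,2,3,4}:1  {2,3,4,5}:4
  start at 0(y): 5
  start at 5(c): 1
sum over floor = 6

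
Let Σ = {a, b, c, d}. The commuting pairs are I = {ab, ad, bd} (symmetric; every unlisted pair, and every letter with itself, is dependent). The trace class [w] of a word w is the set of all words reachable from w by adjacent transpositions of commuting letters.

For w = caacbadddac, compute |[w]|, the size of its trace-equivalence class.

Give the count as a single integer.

drop 0:c onto floor
drop 1:a onto {0:c}
drop 2:a onto {1:a}
drop 3:c onto {2:a}
drop 4:b onto {3:c}
drop 5:a onto {3:c}
drop 6:d onto {3:c}
drop 7:d onto {6:d}
drop 8:d onto {7:d}
drop 9:a onto {5:a}
drop 10:c onto {4:b, 8:d, 9:a}
ground layer = {0:c}
drop-orders for the pieces not yet dropped (sum over which currently-grounded one goes next):
  1 to go: {10} 1
  2 to go: {4,10} 1  {8,10} 1  {9,10} 1
  3 to go: {4,8,10} 2  {4,9,10} 2  {5,9,10} 1  {7,8,10} 1  {8,9,10} 2
  4 to go: {4,5,9,10} 3  {4,7,8,10} 3  {4,8,9,10} 6  {5,8,9,10} 3  {6,7,8,10} 1  {7,8,9,10} 3
  5 to go: {4,5,8,9,10} 12  {4,6,7,8,10} 4  {4,7,8,9,10} 12  {5,7,8,9,10} 6  {6,7,8,9,10} 4
  6 to go: {4,5,7,8,9,10} 30  {4,6,7,8,9,10} 20  {5,6,7,8,9,10} 10
  7 to go: {4,5,6,7,8,9,10} 60
  8 to go: {3,4,5,6,7,8,9,10} 60
  9 to go: {2,3,4,5,6,7,8,9,10} 60
  if 0:c drops first: 60 orders

60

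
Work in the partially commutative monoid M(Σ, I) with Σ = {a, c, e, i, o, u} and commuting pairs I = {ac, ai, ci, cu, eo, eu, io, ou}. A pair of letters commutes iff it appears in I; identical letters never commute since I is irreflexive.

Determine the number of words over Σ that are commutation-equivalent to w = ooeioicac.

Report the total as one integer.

0(o) covers ∅
1(o) covers 0:o
2(e) covers ∅
3(i) covers 2:e
4(o) covers 1:o
5(i) covers 3:i
6(c) covers 2:e, 4:o
7(a) covers 2:e, 4:o
8(c) covers 6:c
floor of heap: 0:o, 2:e
completions by unplaced set U, small U first (add the entries for U minus each lowest piece of U):
  |U|=1: {5}:1  {7}:1  {8}:1
  |U|=2: {3,5}:1  {5,7}:2  {5,8}:2  {6,8}:1  {7,8}:2
  |U|=3: {3,5,7}:3  {3,5,8}:3  {5,6,8}:3  {5,7,8}:6  {6,7,8}:3
  |U|=4: {3,5,6,8}:6  {3,5,7,8}:12  {4,6,7,8}:3  {5,6,7,8}:12
  |U|=5: {1,4,6,7,8}:3  {3,5,6,7,8}:30  {4,5,6,7,8}:15
  |U|=6: {0,1,4,6,7,8}:3  {1,4,5,6,7,8}:18  {2,3,5,6,7,8}:30  {3,4,5,6,7,8}:45
  |U|=7: {0,1,4,5,6,7,8}:21  {1,3,4,5,6,7,8}:63  {2,3,4,5,6,7,8}:75
  start at 0(o): 138
  start at 2(e): 84
sum over floor = 222

222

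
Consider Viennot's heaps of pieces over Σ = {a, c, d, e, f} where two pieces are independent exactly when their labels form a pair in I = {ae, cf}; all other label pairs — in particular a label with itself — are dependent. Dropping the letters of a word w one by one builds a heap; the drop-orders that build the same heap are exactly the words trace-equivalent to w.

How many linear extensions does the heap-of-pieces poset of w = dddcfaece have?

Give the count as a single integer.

4

0(d) covers ∅
1(d) covers 0:d
2(d) covers 1:d
3(c) covers 2:d
4(f) covers 2:d
5(a) covers 3:c, 4:f
6(e) covers 3:c, 4:f
7(c) covers 5:a, 6:e
8(e) covers 7:c
floor of heap: 0:d
completions by unplaced set U, small U first (add the entries for U minus each lowest piece of U):
  |U|=1: {8}:1
  |U|=2: {7,8}:1
  |U|=3: {5,7,8}:1  {6,7,8}:1
  |U|=4: {5,6,7,8}:2
  |U|=5: {3,5,6,7,8}:2  {4,5,6,7,8}:2
  |U|=6: {3,4,5,6,7,8}:4
  |U|=7: {2,3,4,5,6,7,8}:4
  start at 0(d): 4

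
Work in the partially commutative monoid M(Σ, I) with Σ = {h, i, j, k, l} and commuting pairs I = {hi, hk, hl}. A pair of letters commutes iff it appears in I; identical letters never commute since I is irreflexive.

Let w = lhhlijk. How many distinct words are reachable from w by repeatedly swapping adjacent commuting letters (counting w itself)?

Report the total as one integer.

drop 0:l onto floor
drop 1:h onto floor
drop 2:h onto {1:h}
drop 3:l onto {0:l}
drop 4:i onto {3:l}
drop 5:j onto {2:h, 4:i}
drop 6:k onto {5:j}
ground layer = {0:l, 1:h}
drop-orders for the pieces not yet dropped (sum over which currently-grounded one goes next):
  1 to go: {6} 1
  2 to go: {5,6} 1
  3 to go: {2,5,6} 1  {4,5,6} 1
  4 to go: {1,2,5,6} 1  {2,4,5,6} 2  {3,4,5,6} 1
  5 to go: {0,3,4,5,6} 1  {1,2,4,5,6} 3  {2,3,4,5,6} 3
  if 0:l drops first: 6 orders
  if 1:h drops first: 4 orders
heap linearizations: 10

10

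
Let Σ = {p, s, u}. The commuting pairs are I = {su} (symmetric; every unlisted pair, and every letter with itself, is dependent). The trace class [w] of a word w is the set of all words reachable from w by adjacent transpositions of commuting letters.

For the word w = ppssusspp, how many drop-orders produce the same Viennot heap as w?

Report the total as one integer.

piece 0:p — minimal
piece 1:p rests on {0:p}
piece 2:s rests on {1:p}
piece 3:s rests on {2:s}
piece 4:u rests on {1:p}
piece 5:s rests on {3:s}
piece 6:s rests on {5:s}
piece 7:p rests on {4:u, 6:s}
piece 8:p rests on {7:p}
minimal pieces: {0:p}
ways to finish when only these pieces remain (= sum over removing one remaining piece with nothing left below it):
  1 left: {8}→1
  2 left: {7,8}→1
  3 left: {4,7,8}→1  {6,7,8}→1
  4 left: {4,6,7,8}→2  {5,6,7,8}→1
  5 left: {3,5,6,7,8}→1  {4,5,6,7,8}→3
  6 left: {2,3,5,6,7,8}→1  {3,4,5,6,7,8}→4
  7 left: {2,3,4,5,6,7,8}→5
  placing 0:p first → 5 extensions

5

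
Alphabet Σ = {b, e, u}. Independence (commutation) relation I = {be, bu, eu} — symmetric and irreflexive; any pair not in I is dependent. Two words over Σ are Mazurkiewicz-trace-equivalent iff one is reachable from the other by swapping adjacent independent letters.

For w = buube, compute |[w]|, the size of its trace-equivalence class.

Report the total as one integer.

drop 0:b onto floor
drop 1:u onto floor
drop 2:u onto {1:u}
drop 3:b onto {0:b}
drop 4:e onto floor
ground layer = {0:b, 1:u, 4:e}
drop-orders for the pieces not yet dropped (sum over which currently-grounded one goes next):
  1 to go: {2} 1  {3} 1  {4} 1
  2 to go: {0,3} 1  {1,2} 1  {2,3} 2  {2,4} 2  {3,4} 2
  3 to go: {0,2,3} 3  {0,3,4} 3  {1,2,3} 3  {1,2,4} 3  {2,3,4} 6
  if 0:b drops first: 12 orders
  if 1:u drops first: 12 orders
  if 4:e drops first: 6 orders
heap linearizations: 30

30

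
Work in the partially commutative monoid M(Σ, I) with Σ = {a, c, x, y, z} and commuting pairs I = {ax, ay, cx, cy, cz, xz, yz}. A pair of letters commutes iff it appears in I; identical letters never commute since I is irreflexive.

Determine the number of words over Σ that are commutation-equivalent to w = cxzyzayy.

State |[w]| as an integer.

0(c) covers ∅
1(x) covers ∅
2(z) covers ∅
3(y) covers 1:x
4(z) covers 2:z
5(a) covers 0:c, 4:z
6(y) covers 3:y
7(y) covers 6:y
floor of heap: 0:c, 1:x, 2:z
completions by unplaced set U, small U first (add the entries for U minus each lowest piece of U):
  |U|=1: {5}:1  {7}:1
  |U|=2: {0,5}:1  {4,5}:1  {5,7}:2  {6,7}:1
  |U|=3: {0,4,5}:2  {0,5,7}:3  {2,4,5}:1  {3,6,7}:1  {4,5,7}:3  {5,6,7}:3
  |U|=4: {0,2,4,5}:3  {0,4,5,7}:8  {0,5,6,7}:6  {1,3,6,7}:1  {2,4,5,7}:4  {3,5,6,7}:4  {4,5,6,7}:6
  |U|=5: {0,2,4,5,7}:15  {0,3,5,6,7}:10  {0,4,5,6,7}:20  {1,3,5,6,7}:5  {2,4,5,6,7}:10  {3,4,5,6,7}:10
  |U|=6: {0,1,3,5,6,7}:15  {0,2,4,5,6,7}:45  {0,3,4,5,6,7}:40  {1,3,4,5,6,7}:15  {2,3,4,5,6,7}:20
  start at 0(c): 35
  start at 1(x): 105
  start at 2(z): 70
sum over floor = 210

210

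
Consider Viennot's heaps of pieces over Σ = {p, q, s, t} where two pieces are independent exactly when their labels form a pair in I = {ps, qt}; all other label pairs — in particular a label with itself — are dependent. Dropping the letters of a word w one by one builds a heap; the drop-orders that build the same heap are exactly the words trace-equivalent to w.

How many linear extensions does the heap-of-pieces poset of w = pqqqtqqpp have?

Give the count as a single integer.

6

piece 0:p — minimal
piece 1:q rests on {0:p}
piece 2:q rests on {1:q}
piece 3:q rests on {2:q}
piece 4:t rests on {0:p}
piece 5:q rests on {3:q}
piece 6:q rests on {5:q}
piece 7:p rests on {4:t, 6:q}
piece 8:p rests on {7:p}
minimal pieces: {0:p}
ways to finish when only these pieces remain (= sum over removing one remaining piece with nothing left below it):
  1 left: {8}→1
  2 left: {7,8}→1
  3 left: {4,7,8}→1  {6,7,8}→1
  4 left: {4,6,7,8}→2  {5,6,7,8}→1
  5 left: {3,5,6,7,8}→1  {4,5,6,7,8}→3
  6 left: {2,3,5,6,7,8}→1  {3,4,5,6,7,8}→4
  7 left: {1,2,3,5,6,7,8}→1  {2,3,4,5,6,7,8}→5
  placing 0:p first → 6 extensions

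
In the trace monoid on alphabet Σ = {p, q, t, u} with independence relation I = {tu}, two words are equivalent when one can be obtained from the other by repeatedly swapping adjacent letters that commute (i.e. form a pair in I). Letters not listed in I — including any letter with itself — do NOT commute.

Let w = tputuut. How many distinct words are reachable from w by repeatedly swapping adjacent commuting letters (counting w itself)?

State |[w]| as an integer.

10

#0=t has no predecessor
#1=p depends on [0:t]
#2=u depends on [1:p]
#3=t depends on [1:p]
#4=u depends on [2:u]
#5=u depends on [4:u]
#6=t depends on [3:t]
sources: [0:t]
N(rest) = Σ N(rest − s) over sources s of rest; N(one piece) = 1:
  size 1 → [5]=1  [6]=1
  size 2 → [3,6]=1  [4,5]=1  [5,6]=2
  size 3 → [2,4,5]=1  [3,5,6]=3  [4,5,6]=3
  size 4 → [2,4,5,6]=4  [3,4,5,6]=6
  size 5 → [2,3,4,5,6]=10
  first=0(t) contributes 10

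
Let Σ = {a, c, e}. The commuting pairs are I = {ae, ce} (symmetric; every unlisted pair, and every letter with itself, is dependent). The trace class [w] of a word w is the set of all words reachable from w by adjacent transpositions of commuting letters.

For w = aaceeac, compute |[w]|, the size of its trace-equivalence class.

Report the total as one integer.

21

0(a) covers ∅
1(a) covers 0:a
2(c) covers 1:a
3(e) covers ∅
4(e) covers 3:e
5(a) covers 2:c
6(c) covers 5:a
floor of heap: 0:a, 3:e
completions by unplaced set U, small U first (add the entries for U minus each lowest piece of U):
  |U|=1: {4}:1  {6}:1
  |U|=2: {3,4}:1  {4,6}:2  {5,6}:1
  |U|=3: {2,5,6}:1  {3,4,6}:3  {4,5,6}:3
  |U|=4: {1,2,5,6}:1  {2,4,5,6}:4  {3,4,5,6}:6
  |U|=5: {0,1,2,5,6}:1  {1,2,4,5,6}:5  {2,3,4,5,6}:10
  start at 0(a): 15
  start at 3(e): 6
sum over floor = 21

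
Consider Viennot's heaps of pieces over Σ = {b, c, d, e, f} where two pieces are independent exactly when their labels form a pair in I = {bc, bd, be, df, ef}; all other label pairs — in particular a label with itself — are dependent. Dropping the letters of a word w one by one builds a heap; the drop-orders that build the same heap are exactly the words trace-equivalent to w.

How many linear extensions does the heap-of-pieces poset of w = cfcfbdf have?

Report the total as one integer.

4

drop 0:c onto floor
drop 1:f onto {0:c}
drop 2:c onto {1:f}
drop 3:f onto {2:c}
drop 4:b onto {3:f}
drop 5:d onto {2:c}
drop 6:f onto {4:b}
ground layer = {0:c}
drop-orders for the pieces not yet dropped (sum over which currently-grounded one goes next):
  1 to go: {5} 1  {6} 1
  2 to go: {4,6} 1  {5,6} 2
  3 to go: {3,4,6} 1  {4,5,6} 3
  4 to go: {3,4,5,6} 4
  5 to go: {2,3,4,5,6} 4
  if 0:c drops first: 4 orders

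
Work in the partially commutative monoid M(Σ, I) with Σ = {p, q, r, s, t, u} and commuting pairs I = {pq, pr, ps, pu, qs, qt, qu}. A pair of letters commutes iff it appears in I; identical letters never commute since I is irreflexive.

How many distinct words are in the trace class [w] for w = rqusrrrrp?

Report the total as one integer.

27

drop 0:r onto floor
drop 1:q onto {0:r}
drop 2:u onto {0:r}
drop 3:s onto {2:u}
drop 4:r onto {1:q, 3:s}
drop 5:r onto {4:r}
drop 6:r onto {5:r}
drop 7:r onto {6:r}
drop 8:p onto floor
ground layer = {0:r, 8:p}
drop-orders for the pieces not yet dropped (sum over which currently-grounded one goes next):
  1 to go: {7} 1  {8} 1
  2 to go: {6,7} 1  {7,8} 2
  3 to go: {5,6,7} 1  {6,7,8} 3
  4 to go: {4,5,6,7} 1  {5,6,7,8} 4
  5 to go: {1,4,5,6,7} 1  {3,4,5,6,7} 1  {4,5,6,7,8} 5
  6 to go: {1,3,4,5,6,7} 2  {1,4,5,6,7,8} 6  {2,3,4,5,6,7} 1  {3,4,5,6,7,8} 6
  7 to go: {1,2,3,4,5,6,7} 3  {1,3,4,5,6,7,8} 14  {2,3,4,5,6,7,8} 7
  if 0:r drops first: 24 orders
  if 8:p drops first: 3 orders
heap linearizations: 27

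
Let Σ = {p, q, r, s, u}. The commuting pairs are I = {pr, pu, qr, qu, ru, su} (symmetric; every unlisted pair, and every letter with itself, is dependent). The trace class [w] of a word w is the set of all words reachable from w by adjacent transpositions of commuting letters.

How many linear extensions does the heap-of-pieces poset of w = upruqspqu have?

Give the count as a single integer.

0(u) covers ∅
1(p) covers ∅
2(r) covers ∅
3(u) covers 0:u
4(q) covers 1:p
5(s) covers 2:r, 4:q
6(p) covers 5:s
7(q) covers 6:p
8(u) covers 3:u
floor of heap: 0:u, 1:p, 2:r
completions by unplaced set U, small U first (add the entries for U minus each lowest piece of U):
  |U|=1: {7}:1  {8}:1
  |U|=2: {3,8}:1  {6,7}:1  {7,8}:2
  |U|=3: {0,3,8}:1  {3,7,8}:3  {5,6,7}:1  {6,7,8}:3
  |U|=4: {0,3,7,8}:4  {2,5,6,7}:1  {3,6,7,8}:6  {4,5,6,7}:1  {5,6,7,8}:4
  |U|=5: {0,3,6,7,8}:10  {1,4,5,6,7}:1  {2,4,5,6,7}:2  {2,5,6,7,8}:5  {3,5,6,7,8}:10  {4,5,6,7,8}:5
  |U|=6: {0,3,5,6,7,8}:20  {1,2,4,5,6,7}:3  {1,4,5,6,7,8}:6  {2,3,5,6,7,8}:15  {2,4,5,6,7,8}:12  {3,4,5,6,7,8}:15
  |U|=7: {0,2,3,5,6,7,8}:35  {0,3,4,5,6,7,8}:35  {1,2,4,5,6,7,8}:21  {1,3,4,5,6,7,8}:21  {2,3,4,5,6,7,8}:42
  start at 0(u): 84
  start at 1(p): 112
  start at 2(r): 56
sum over floor = 252

252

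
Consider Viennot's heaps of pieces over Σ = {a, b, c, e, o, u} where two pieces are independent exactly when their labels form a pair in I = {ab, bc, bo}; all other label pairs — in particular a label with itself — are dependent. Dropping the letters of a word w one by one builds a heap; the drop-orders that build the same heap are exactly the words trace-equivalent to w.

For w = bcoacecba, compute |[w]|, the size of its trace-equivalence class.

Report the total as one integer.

0(b) covers ∅
1(c) covers ∅
2(o) covers 1:c
3(a) covers 2:o
4(c) covers 3:a
5(e) covers 0:b, 4:c
6(c) covers 5:e
7(b) covers 5:e
8(a) covers 6:c
floor of heap: 0:b, 1:c
completions by unplaced set U, small U first (add the entries for U minus each lowest piece of U):
  |U|=1: {7}:1  {8}:1
  |U|=2: {6,8}:1  {7,8}:2
  |U|=3: {6,7,8}:3
  |U|=4: {5,6,7,8}:3
  |U|=5: {0,5,6,7,8}:3  {4,5,6,7,8}:3
  |U|=6: {0,4,5,6,7,8}:6  {3,4,5,6,7,8}:3
  |U|=7: {0,3,4,5,6,7,8}:9  {2,3,4,5,6,7,8}:3
  start at 0(b): 3
  start at 1(c): 12
sum over floor = 15

15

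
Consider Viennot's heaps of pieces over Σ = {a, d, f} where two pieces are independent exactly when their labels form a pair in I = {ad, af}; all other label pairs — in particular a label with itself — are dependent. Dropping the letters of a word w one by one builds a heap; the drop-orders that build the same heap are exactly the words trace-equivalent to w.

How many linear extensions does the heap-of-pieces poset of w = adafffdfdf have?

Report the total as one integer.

45

drop 0:a onto floor
drop 1:d onto floor
drop 2:a onto {0:a}
drop 3:f onto {1:d}
drop 4:f onto {3:f}
drop 5:f onto {4:f}
drop 6:d onto {5:f}
drop 7:f onto {6:d}
drop 8:d onto {7:f}
drop 9:f onto {8:d}
ground layer = {0:a, 1:d}
drop-orders for the pieces not yet dropped (sum over which currently-grounded one goes next):
  1 to go: {2} 1  {9} 1
  2 to go: {0,2} 1  {2,9} 2  {8,9} 1
  3 to go: {0,2,9} 3  {2,8,9} 3  {7,8,9} 1
  4 to go: {0,2,8,9} 6  {2,7,8,9} 4  {6,7,8,9} 1
  5 to go: {0,2,7,8,9} 10  {2,6,7,8,9} 5  {5,6,7,8,9} 1
  6 to go: {0,2,6,7,8,9} 15  {2,5,6,7,8,9} 6  {4,5,6,7,8,9} 1
  7 to go: {0,2,5,6,7,8,9} 21  {2,4,5,6,7,8,9} 7  {3,4,5,6,7,8,9} 1
  8 to go: {0,2,4,5,6,7,8,9} 28  {1,3,4,5,6,7,8,9} 1  {2,3,4,5,6,7,8,9} 8
  if 0:a drops first: 9 orders
  if 1:d drops first: 36 orders
heap linearizations: 45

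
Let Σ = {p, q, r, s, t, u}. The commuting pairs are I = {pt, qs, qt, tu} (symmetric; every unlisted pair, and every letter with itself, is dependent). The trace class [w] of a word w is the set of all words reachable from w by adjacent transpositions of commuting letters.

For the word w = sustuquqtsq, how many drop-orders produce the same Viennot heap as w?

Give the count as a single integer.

#0=s has no predecessor
#1=u depends on [0:s]
#2=s depends on [1:u]
#3=t depends on [2:s]
#4=u depends on [2:s]
#5=q depends on [4:u]
#6=u depends on [5:q]
#7=q depends on [6:u]
#8=t depends on [3:t]
#9=s depends on [6:u, 8:t]
#10=q depends on [7:q]
sources: [0:s]
N(rest) = Σ N(rest − s) over sources s of rest; N(one piece) = 1:
  size 1 → [9]=1  [10]=1
  size 2 → [7,10]=1  [8,9]=1  [9,10]=2
  size 3 → [3,8,9]=1  [7,9,10]=3  [8,9,10]=3
  size 4 → [3,8,9,10]=4  [6,7,9,10]=3  [7,8,9,10]=6
  size 5 → [3,7,8,9,10]=10  [5,6,7,9,10]=3  [6,7,8,9,10]=9
  size 6 → [3,6,7,8,9,10]=19  [4,5,6,7,9,10]=3  [5,6,7,8,9,10]=12
  size 7 → [3,5,6,7,8,9,10]=31  [4,5,6,7,8,9,10]=15
  size 8 → [3,4,5,6,7,8,9,10]=46
  size 9 → [2,3,4,5,6,7,8,9,10]=46
  first=0(s) contributes 46

46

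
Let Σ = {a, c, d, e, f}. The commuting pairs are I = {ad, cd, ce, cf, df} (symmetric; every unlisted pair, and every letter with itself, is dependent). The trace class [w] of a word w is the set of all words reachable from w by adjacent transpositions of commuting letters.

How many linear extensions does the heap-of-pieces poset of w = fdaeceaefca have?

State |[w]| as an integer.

drop 0:f onto floor
drop 1:d onto floor
drop 2:a onto {0:f}
drop 3:e onto {1:d, 2:a}
drop 4:c onto {2:a}
drop 5:e onto {3:e}
drop 6:a onto {4:c, 5:e}
drop 7:e onto {6:a}
drop 8:f onto {7:e}
drop 9:c onto {6:a}
drop 10:a onto {8:f, 9:c}
ground layer = {0:f, 1:d}
drop-orders for the pieces not yet dropped (sum over which currently-grounded one goes next):
  1 to go: {10} 1
  2 to go: {8,10} 1  {9,10} 1
  3 to go: {7,8,10} 1  {8,9,10} 2
  4 to go: {7,8,9,10} 3
  5 to go: {6,7,8,9,10} 3
  6 to go: {4,6,7,8,9,10} 3  {5,6,7,8,9,10} 3
  7 to go: {3,5,6,7,8,9,10} 3  {4,5,6,7,8,9,10} 6
  8 to go: {1,3,5,6,7,8,9,10} 3  {3,4,5,6,7,8,9,10} 9
  9 to go: {1,3,4,5,6,7,8,9,10} 12  {2,3,4,5,6,7,8,9,10} 9
  if 0:f drops first: 21 orders
  if 1:d drops first: 9 orders
heap linearizations: 30

30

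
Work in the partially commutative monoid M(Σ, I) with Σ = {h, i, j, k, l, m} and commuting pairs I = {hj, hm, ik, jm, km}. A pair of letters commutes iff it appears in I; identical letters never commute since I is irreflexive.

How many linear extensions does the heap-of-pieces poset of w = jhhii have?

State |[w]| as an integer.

piece 0:j — minimal
piece 1:h — minimal
piece 2:h rests on {1:h}
piece 3:i rests on {0:j, 2:h}
piece 4:i rests on {3:i}
minimal pieces: {0:j, 1:h}
ways to finish when only these pieces remain (= sum over removing one remaining piece with nothing left below it):
  1 left: {4}→1
  2 left: {3,4}→1
  3 left: {0,3,4}→1  {2,3,4}→1
  placing 0:j first → 1 extensions
  placing 1:h first → 2 extensions
total linear extensions = 3

3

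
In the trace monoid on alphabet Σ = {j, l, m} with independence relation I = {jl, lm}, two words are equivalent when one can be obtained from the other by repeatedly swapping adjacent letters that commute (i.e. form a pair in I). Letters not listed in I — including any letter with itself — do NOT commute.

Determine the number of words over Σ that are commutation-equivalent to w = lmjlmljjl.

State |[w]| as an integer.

126

#0=l has no predecessor
#1=m has no predecessor
#2=j depends on [1:m]
#3=l depends on [0:l]
#4=m depends on [2:j]
#5=l depends on [3:l]
#6=j depends on [4:m]
#7=j depends on [6:j]
#8=l depends on [5:l]
sources: [0:l, 1:m]
N(rest) = Σ N(rest − s) over sources s of rest; N(one piece) = 1:
  size 1 → [7]=1  [8]=1
  size 2 → [5,8]=1  [6,7]=1  [7,8]=2
  size 3 → [3,5,8]=1  [4,6,7]=1  [5,7,8]=3  [6,7,8]=3
  size 4 → [0,3,5,8]=1  [2,4,6,7]=1  [3,5,7,8]=4  [4,6,7,8]=4  [5,6,7,8]=6
  size 5 → [0,3,5,7,8]=5  [1,2,4,6,7]=1  [2,4,6,7,8]=5  [3,5,6,7,8]=10  [4,5,6,7,8]=10
  size 6 → [0,3,5,6,7,8]=15  [1,2,4,6,7,8]=6  [2,4,5,6,7,8]=15  [3,4,5,6,7,8]=20
  size 7 → [0,3,4,5,6,7,8]=35  [1,2,4,5,6,7,8]=21  [2,3,4,5,6,7,8]=35
  first=0(l) contributes 56
  first=1(m) contributes 70
|[w]| = 126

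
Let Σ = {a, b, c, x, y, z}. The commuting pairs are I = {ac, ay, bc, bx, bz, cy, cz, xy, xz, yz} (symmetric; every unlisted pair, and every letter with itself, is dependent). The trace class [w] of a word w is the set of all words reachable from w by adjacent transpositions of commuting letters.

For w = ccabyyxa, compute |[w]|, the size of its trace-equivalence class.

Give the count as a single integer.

62

piece 0:c — minimal
piece 1:c rests on {0:c}
piece 2:a — minimal
piece 3:b rests on {2:a}
piece 4:y rests on {3:b}
piece 5:y rests on {4:y}
piece 6:x rests on {1:c, 2:a}
piece 7:a rests on {3:b, 6:x}
minimal pieces: {0:c, 2:a}
ways to finish when only these pieces remain (= sum over removing one remaining piece with nothing left below it):
  1 left: {5}→1  {7}→1
  2 left: {4,5}→1  {5,7}→2  {6,7}→1
  3 left: {1,6,7}→1  {4,5,7}→3  {5,6,7}→3
  4 left: {0,1,6,7}→1  {1,5,6,7}→4  {3,4,5,7}→3  {4,5,6,7}→6
  5 left: {0,1,5,6,7}→5  {1,4,5,6,7}→10  {3,4,5,6,7}→9
  6 left: {0,1,4,5,6,7}→15  {1,3,4,5,6,7}→19  {2,3,4,5,6,7}→9
  placing 0:c first → 28 extensions
  placing 2:a first → 34 extensions
total linear extensions = 62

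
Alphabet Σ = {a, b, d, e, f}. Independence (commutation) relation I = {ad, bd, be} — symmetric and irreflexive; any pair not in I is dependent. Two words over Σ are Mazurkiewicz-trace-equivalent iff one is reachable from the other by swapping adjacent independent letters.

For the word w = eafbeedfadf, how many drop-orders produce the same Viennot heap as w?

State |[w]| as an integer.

0(e) covers ∅
1(a) covers 0:e
2(f) covers 1:a
3(b) covers 2:f
4(e) covers 2:f
5(e) covers 4:e
6(d) covers 5:e
7(f) covers 3:b, 6:d
8(a) covers 7:f
9(d) covers 7:f
10(f) covers 8:a, 9:d
floor of heap: 0:e
completions by unplaced set U, small U first (add the entries for U minus each lowest piece of U):
  |U|=1: {10}:1
  |U|=2: {8,10}:1  {9,10}:1
  |U|=3: {8,9,10}:2
  |U|=4: {7,8,9,10}:2
  |U|=5: {3,7,8,9,10}:2  {6,7,8,9,10}:2
  |U|=6: {3,6,7,8,9,10}:4  {5,6,7,8,9,10}:2
  |U|=7: {3,5,6,7,8,9,10}:6  {4,5,6,7,8,9,10}:2
  |U|=8: {3,4,5,6,7,8,9,10}:8
  |U|=9: {2,3,4,5,6,7,8,9,10}:8
  start at 0(e): 8

8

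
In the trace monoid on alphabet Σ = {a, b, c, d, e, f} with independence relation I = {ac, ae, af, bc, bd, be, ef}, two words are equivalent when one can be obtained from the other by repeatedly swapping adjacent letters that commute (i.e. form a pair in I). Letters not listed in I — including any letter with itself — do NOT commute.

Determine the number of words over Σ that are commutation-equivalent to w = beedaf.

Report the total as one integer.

#0=b has no predecessor
#1=e has no predecessor
#2=e depends on [1:e]
#3=d depends on [2:e]
#4=a depends on [0:b, 3:d]
#5=f depends on [0:b, 3:d]
sources: [0:b, 1:e]
N(rest) = Σ N(rest − s) over sources s of rest; N(one piece) = 1:
  size 1 → [4]=1  [5]=1
  size 2 → [4,5]=2
  size 3 → [0,4,5]=2  [3,4,5]=2
  size 4 → [0,3,4,5]=4  [2,3,4,5]=2
  first=0(b) contributes 2
  first=1(e) contributes 6
|[w]| = 8

8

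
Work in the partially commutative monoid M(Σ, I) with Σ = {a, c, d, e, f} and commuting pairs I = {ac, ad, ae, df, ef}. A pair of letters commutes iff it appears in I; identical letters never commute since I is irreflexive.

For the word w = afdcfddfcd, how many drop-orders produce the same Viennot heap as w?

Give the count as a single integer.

piece 0:a — minimal
piece 1:f rests on {0:a}
piece 2:d — minimal
piece 3:c rests on {1:f, 2:d}
piece 4:f rests on {3:c}
piece 5:d rests on {3:c}
piece 6:d rests on {5:d}
piece 7:f rests on {4:f}
piece 8:c rests on {6:d, 7:f}
piece 9:d rests on {8:c}
minimal pieces: {0:a, 2:d}
ways to finish when only these pieces remain (= sum over removing one remaining piece with nothing left below it):
  1 left: {9}→1
  2 left: {8,9}→1
  3 left: {6,8,9}→1  {7,8,9}→1
  4 left: {4,7,8,9}→1  {5,6,8,9}→1  {6,7,8,9}→2
  5 left: {4,6,7,8,9}→3  {5,6,7,8,9}→3
  6 left: {4,5,6,7,8,9}→6
  7 left: {3,4,5,6,7,8,9}→6
  8 left: {1,3,4,5,6,7,8,9}→6  {2,3,4,5,6,7,8,9}→6
  placing 0:a first → 12 extensions
  placing 2:d first → 6 extensions
total linear extensions = 18

18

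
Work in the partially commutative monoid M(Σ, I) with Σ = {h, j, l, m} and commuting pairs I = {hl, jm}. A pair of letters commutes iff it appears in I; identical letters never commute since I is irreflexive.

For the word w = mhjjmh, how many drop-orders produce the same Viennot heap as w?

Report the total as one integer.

3

#0=m has no predecessor
#1=h depends on [0:m]
#2=j depends on [1:h]
#3=j depends on [2:j]
#4=m depends on [1:h]
#5=h depends on [3:j, 4:m]
sources: [0:m]
N(rest) = Σ N(rest − s) over sources s of rest; N(one piece) = 1:
  size 1 → [5]=1
  size 2 → [3,5]=1  [4,5]=1
  size 3 → [2,3,5]=1  [3,4,5]=2
  size 4 → [2,3,4,5]=3
  first=0(m) contributes 3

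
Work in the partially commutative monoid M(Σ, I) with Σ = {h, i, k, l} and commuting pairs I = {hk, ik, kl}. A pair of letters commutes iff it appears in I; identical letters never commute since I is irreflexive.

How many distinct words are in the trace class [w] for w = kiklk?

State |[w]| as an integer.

#0=k has no predecessor
#1=i has no predecessor
#2=k depends on [0:k]
#3=l depends on [1:i]
#4=k depends on [2:k]
sources: [0:k, 1:i]
N(rest) = Σ N(rest − s) over sources s of rest; N(one piece) = 1:
  size 1 → [3]=1  [4]=1
  size 2 → [1,3]=1  [2,4]=1  [3,4]=2
  size 3 → [0,2,4]=1  [1,3,4]=3  [2,3,4]=3
  first=0(k) contributes 6
  first=1(i) contributes 4
|[w]| = 10

10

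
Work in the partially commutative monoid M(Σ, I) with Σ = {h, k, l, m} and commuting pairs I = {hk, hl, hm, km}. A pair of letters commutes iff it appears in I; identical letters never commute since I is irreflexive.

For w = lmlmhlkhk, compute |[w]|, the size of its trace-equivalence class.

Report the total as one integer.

36

piece 0:l — minimal
piece 1:m rests on {0:l}
piece 2:l rests on {1:m}
piece 3:m rests on {2:l}
piece 4:h — minimal
piece 5:l rests on {3:m}
piece 6:k rests on {5:l}
piece 7:h rests on {4:h}
piece 8:k rests on {6:k}
minimal pieces: {0:l, 4:h}
ways to finish when only these pieces remain (= sum over removing one remaining piece with nothing left below it):
  1 left: {7}→1  {8}→1
  2 left: {4,7}→1  {6,8}→1  {7,8}→2
  3 left: {4,7,8}→3  {5,6,8}→1  {6,7,8}→3
  4 left: {3,5,6,8}→1  {4,6,7,8}→6  {5,6,7,8}→4
  5 left: {2,3,5,6,8}→1  {3,5,6,7,8}→5  {4,5,6,7,8}→10
  6 left: {1,2,3,5,6,8}→1  {2,3,5,6,7,8}→6  {3,4,5,6,7,8}→15
  7 left: {0,1,2,3,5,6,8}→1  {1,2,3,5,6,7,8}→7  {2,3,4,5,6,7,8}→21
  placing 0:l first → 28 extensions
  placing 4:h first → 8 extensions
total linear extensions = 36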